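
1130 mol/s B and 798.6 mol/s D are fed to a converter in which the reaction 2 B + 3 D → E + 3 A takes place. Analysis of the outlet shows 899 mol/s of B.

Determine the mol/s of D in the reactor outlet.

452 mol/s

For B: n = n₀ − 2ξ → 899 = 1130 − 2ξ, giving ξ = 115.5 mol/s.
Outlet amounts (n = n₀ + ν ξ):
  B: 1130 − 2(115.5) = 899
  D: 798.6 − 3(115.5) = 452.1
  E: 0 + 1(115.5) = 115.5
  A: 0 + 3(115.5) = 346.5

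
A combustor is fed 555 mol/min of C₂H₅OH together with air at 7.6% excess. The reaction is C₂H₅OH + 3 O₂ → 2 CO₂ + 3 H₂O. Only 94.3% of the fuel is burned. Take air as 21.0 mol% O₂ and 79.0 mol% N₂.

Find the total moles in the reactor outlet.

9610 mol/min

Stoichiometric O₂ = 3 × 555 = 1665 mol/min; O₂ fed = 1665 × 1.076 = 1792 mol/min.
N₂ fed = 1792 × 79/21 = 6740 mol/min.
Fuel reacted = 0.943 × 555 → ξ = 523.4 mol/min.
Outlet (n = n₀ + ν ξ):
  C₂H₅OH: 555 − 1(523.4) = 31.63
  O₂: 1792 − 3(523.4) = 221.4
  N₂: 6740 (inert)
  CO₂: 0 + 2(523.4) = 1047
  H₂O: 0 + 3(523.4) = 1570
Total out = 31.63 + 221.4 + 6740 + 1047 + 1570 = 9610 mol/min.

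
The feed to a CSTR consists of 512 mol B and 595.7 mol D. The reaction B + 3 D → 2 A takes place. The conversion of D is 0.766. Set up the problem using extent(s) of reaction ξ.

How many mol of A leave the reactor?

304 mol

D reacted = 0.766 × 595.7 = 456.3 mol; ν_D = −3, so ξ = 456.3/3 = 152.1 mol.
Outlet amounts (n = n₀ + ν ξ):
  B: 512 − 1(152.1) = 359.9
  D: 595.7 − 3(152.1) = 139.4
  A: 0 + 2(152.1) = 304.2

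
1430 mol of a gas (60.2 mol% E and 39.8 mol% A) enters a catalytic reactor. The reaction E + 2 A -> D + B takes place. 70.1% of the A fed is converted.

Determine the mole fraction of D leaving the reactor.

0.162

A reacted = 0.701 × 569.1 = 399 mol; ν_A = −2, so ξ = 399/2 = 199.5 mol.
Outlet amounts (n = n₀ + ν ξ):
  E: 860.9 − 1(199.5) = 661.4
  A: 569.1 − 2(199.5) = 170.2
  D: 0 + 1(199.5) = 199.5
  B: 0 + 1(199.5) = 199.5
Total out = 1231 mol; y_D = 199.5 / 1231 = 0.1621.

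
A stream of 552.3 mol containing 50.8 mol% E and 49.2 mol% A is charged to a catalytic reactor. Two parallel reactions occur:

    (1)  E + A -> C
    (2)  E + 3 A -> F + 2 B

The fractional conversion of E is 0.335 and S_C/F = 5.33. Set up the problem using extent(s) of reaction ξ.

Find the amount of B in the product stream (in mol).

29.7 mol

Conversion of E: E consumed = 0.335 × 280.6 = 93.99 mol = 1ξ₁ + 1ξ₂.
Selectivity: 1ξ₁ / (1ξ₂) = 5.33 → ξ₁ = 5.33 ξ₂.
Substitute: (1·5.33 + 1) ξ₂ = 93.99 → ξ₂ = 14.85 mol, ξ₁ = 79.14 mol.
Outlet amounts (n = n₀ + Σ ν·ξ):
  E: 280.6 − 1(79.14) − 1(14.85) = 186.6
  A: 271.7 − 1(79.14) − 3(14.85) = 148
  C: 0 + 1(79.14) = 79.14
  F: 0 + 1(14.85) = 14.85
  B: 0 + 2(14.85) = 29.7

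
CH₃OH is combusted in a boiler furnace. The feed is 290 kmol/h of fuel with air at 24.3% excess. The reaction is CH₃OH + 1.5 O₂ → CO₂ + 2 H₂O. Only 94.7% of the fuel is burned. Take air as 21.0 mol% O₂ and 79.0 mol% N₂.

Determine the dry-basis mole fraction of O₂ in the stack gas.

0.0525

Stoichiometric O₂ = 1.5 × 290 = 435 kmol/h; O₂ fed = 435 × 1.243 = 540.7 kmol/h.
N₂ fed = 540.7 × 79/21 = 2034 kmol/h.
Fuel reacted = 0.947 × 290 → ξ = 274.6 kmol/h.
Outlet (n = n₀ + ν ξ):
  CH₃OH: 290 − 1(274.6) = 15.37
  O₂: 540.7 − 1.5(274.6) = 128.8
  N₂: 2034 (inert)
  CO₂: 0 + 1(274.6) = 274.6
  H₂O: 0 + 2(274.6) = 549.3
Dry total = 2453 kmol/h; y_O₂ (dry) = 128.8 / 2453 = 0.05249.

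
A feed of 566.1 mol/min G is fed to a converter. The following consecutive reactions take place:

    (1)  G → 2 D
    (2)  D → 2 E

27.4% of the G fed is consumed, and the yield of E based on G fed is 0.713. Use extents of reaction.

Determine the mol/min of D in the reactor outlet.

Conversion of G: G consumed = 1ξ₁ = 0.274 × 566.1 → ξ₁ = 155.1 mol/min.
Yield of E: 2ξ₂ / 566.1 = 0.713 → ξ₂ = 201.8 mol/min.
Outlet amounts (n = n₀ + Σ ν·ξ):
  G: 566.1 − 1(155.1) = 411
  D: 0 + 2(155.1) − 1(201.8) = 108.4
  E: 0 + 2(201.8) = 403.6

108 mol/min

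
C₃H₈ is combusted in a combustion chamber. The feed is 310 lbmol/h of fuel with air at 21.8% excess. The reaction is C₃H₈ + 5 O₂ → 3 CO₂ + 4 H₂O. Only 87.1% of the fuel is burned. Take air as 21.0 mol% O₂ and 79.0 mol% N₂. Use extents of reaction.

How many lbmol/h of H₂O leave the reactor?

Stoichiometric O₂ = 5 × 310 = 1550 lbmol/h; O₂ fed = 1550 × 1.218 = 1888 lbmol/h.
N₂ fed = 1888 × 79/21 = 7102 lbmol/h.
Fuel reacted = 0.871 × 310 → ξ = 270 lbmol/h.
Outlet (n = n₀ + ν ξ):
  C₃H₈: 310 − 1(270) = 39.99
  O₂: 1888 − 5(270) = 537.8
  N₂: 7102 (inert)
  CO₂: 0 + 3(270) = 810
  H₂O: 0 + 4(270) = 1080

1080 lbmol/h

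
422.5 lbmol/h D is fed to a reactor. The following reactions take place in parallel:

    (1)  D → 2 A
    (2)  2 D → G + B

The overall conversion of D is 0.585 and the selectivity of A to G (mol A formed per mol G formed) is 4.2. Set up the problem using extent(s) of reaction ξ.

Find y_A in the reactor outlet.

Conversion of D: D consumed = 0.585 × 422.5 = 247.2 lbmol/h = 1ξ₁ + 2ξ₂.
Selectivity: 2ξ₁ / (1ξ₂) = 4.2 → ξ₁ = 2.1 ξ₂.
Substitute: (1·2.1 + 2) ξ₂ = 247.2 → ξ₂ = 60.28 lbmol/h, ξ₁ = 126.6 lbmol/h.
Outlet amounts (n = n₀ + Σ ν·ξ):
  D: 422.5 − 1(126.6) − 2(60.28) = 175.3
  A: 0 + 2(126.6) = 253.2
  G: 0 + 1(60.28) = 60.28
  B: 0 + 1(60.28) = 60.28
Total out = 549.1 lbmol/h; y_A = 253.2 / 549.1 = 0.4611.

0.461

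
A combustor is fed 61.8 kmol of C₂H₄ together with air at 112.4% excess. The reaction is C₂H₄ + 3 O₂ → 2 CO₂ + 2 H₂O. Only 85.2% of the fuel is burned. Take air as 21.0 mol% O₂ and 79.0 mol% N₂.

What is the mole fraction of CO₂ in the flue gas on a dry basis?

0.0575

Stoichiometric O₂ = 3 × 61.8 = 185.4 kmol; O₂ fed = 185.4 × 2.124 = 393.8 kmol.
N₂ fed = 393.8 × 79/21 = 1481 kmol.
Fuel reacted = 0.852 × 61.8 → ξ = 52.65 kmol.
Outlet (n = n₀ + ν ξ):
  C₂H₄: 61.8 − 1(52.65) = 9.146
  O₂: 393.8 − 3(52.65) = 235.8
  N₂: 1481 (inert)
  CO₂: 0 + 2(52.65) = 105.3
  H₂O: 0 + 2(52.65) = 105.3
Dry total = 1832 kmol; y_CO₂ (dry) = 105.3 / 1832 = 0.05749.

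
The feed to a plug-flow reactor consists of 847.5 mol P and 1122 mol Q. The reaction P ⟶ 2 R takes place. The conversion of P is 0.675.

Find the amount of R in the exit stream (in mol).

1140 mol

P reacted = 0.675 × 847.5 = 572.1 mol; ν_P = −1, so ξ = 572.1/1 = 572.1 mol.
Outlet amounts (n = n₀ + ν ξ):
  P: 847.5 − 1(572.1) = 275.4
  R: 0 + 2(572.1) = 1144
  Q: 1122 (inert)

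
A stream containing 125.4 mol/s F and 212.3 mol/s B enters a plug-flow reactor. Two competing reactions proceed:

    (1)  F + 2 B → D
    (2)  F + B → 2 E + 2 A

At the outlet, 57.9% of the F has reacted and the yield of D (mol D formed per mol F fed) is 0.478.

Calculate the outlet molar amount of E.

25.3 mol/s

Yield of D: 1ξ₁ / 125.4 = 0.478 → ξ₁ = 59.94 mol/s.
Conversion of F: 1ξ₁ + 1ξ₂ = 0.579 × 125.4 = 72.61 → ξ₂ = 12.67 mol/s.
Outlet amounts (n = n₀ + Σ ν·ξ):
  F: 125.4 − 1(59.94) − 1(12.67) = 52.79
  B: 212.3 − 2(59.94) − 1(12.67) = 79.75
  D: 0 + 1(59.94) = 59.94
  E: 0 + 2(12.67) = 25.33
  A: 0 + 2(12.67) = 25.33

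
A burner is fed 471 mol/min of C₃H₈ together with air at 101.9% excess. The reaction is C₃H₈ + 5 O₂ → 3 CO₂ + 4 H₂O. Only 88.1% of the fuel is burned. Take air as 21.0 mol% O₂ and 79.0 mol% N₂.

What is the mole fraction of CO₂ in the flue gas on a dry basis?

0.0569

Stoichiometric O₂ = 5 × 471 = 2355 mol/min; O₂ fed = 2355 × 2.019 = 4755 mol/min.
N₂ fed = 4755 × 79/21 = 17890 mol/min.
Fuel reacted = 0.881 × 471 → ξ = 415 mol/min.
Outlet (n = n₀ + ν ξ):
  C₃H₈: 471 − 1(415) = 56.05
  O₂: 4755 − 5(415) = 2680
  N₂: 17890 (inert)
  CO₂: 0 + 3(415) = 1245
  H₂O: 0 + 4(415) = 1660
Dry total = 21870 mol/min; y_CO₂ (dry) = 1245 / 21870 = 0.05693.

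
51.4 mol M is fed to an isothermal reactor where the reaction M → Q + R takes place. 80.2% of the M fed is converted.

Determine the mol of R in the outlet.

M reacted = 0.802 × 51.4 = 41.22 mol; ν_M = −1, so ξ = 41.22/1 = 41.22 mol.
Outlet amounts (n = n₀ + ν ξ):
  M: 51.4 − 1(41.22) = 10.18
  Q: 0 + 1(41.22) = 41.22
  R: 0 + 1(41.22) = 41.22

41.2 mol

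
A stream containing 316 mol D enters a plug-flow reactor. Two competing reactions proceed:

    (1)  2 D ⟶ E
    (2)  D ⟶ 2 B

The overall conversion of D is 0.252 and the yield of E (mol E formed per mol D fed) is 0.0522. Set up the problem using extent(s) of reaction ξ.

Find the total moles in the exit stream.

Yield of E: 1ξ₁ / 316 = 0.0522 → ξ₁ = 16.5 mol.
Conversion of D: 2ξ₁ + 1ξ₂ = 0.252 × 316 = 79.63 → ξ₂ = 46.64 mol.
Outlet amounts (n = n₀ + Σ ν·ξ):
  D: 316 − 2(16.5) − 1(46.64) = 236.4
  E: 0 + 1(16.5) = 16.5
  B: 0 + 2(46.64) = 93.28
Total out = 236.4 + 16.5 + 93.28 = 346.1 mol.

346 mol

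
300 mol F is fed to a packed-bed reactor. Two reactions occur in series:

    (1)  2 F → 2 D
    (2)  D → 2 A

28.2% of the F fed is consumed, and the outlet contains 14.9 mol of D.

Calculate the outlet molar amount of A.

139 mol

Conversion of F: F consumed = 2ξ₁ = 0.282 × 300 → ξ₁ = 42.3 mol.
D balance: n_D = 0 + 2ξ₁ − 1ξ₂ = 14.9 → ξ₂ = (2·42.3 − 14.9)/1 = 69.7 mol.
Outlet amounts (n = n₀ + Σ ν·ξ):
  F: 300 − 2(42.3) = 215.4
  D: 0 + 2(42.3) − 1(69.7) = 14.9
  A: 0 + 2(69.7) = 139.4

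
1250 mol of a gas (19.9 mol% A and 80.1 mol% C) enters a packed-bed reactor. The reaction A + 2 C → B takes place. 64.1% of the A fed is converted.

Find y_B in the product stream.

A reacted = 0.641 × 248.8 = 159.4 mol; ν_A = −1, so ξ = 159.4/1 = 159.4 mol.
Outlet amounts (n = n₀ + ν ξ):
  A: 248.8 − 1(159.4) = 89.3
  C: 1001 − 2(159.4) = 682.4
  B: 0 + 1(159.4) = 159.4
Total out = 931.1 mol; y_B = 159.4 / 931.1 = 0.1712.

0.171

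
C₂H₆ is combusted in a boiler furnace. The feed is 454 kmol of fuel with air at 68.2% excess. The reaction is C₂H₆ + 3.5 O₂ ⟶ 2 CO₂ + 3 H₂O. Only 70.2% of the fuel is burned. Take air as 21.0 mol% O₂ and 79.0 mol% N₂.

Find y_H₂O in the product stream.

Stoichiometric O₂ = 3.5 × 454 = 1589 kmol; O₂ fed = 1589 × 1.682 = 2673 kmol.
N₂ fed = 2673 × 79/21 = 10050 kmol.
Fuel reacted = 0.702 × 454 → ξ = 318.7 kmol.
Outlet (n = n₀ + ν ξ):
  C₂H₆: 454 − 1(318.7) = 135.3
  O₂: 2673 − 3.5(318.7) = 1557
  N₂: 10050 (inert)
  CO₂: 0 + 2(318.7) = 637.4
  H₂O: 0 + 3(318.7) = 956.1
Total out = 13340 kmol; y_H₂O = 956.1 / 13340 = 0.07167.

0.0717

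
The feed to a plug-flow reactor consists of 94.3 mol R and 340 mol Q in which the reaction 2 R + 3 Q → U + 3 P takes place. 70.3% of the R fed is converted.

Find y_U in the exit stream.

0.0826

R reacted = 0.703 × 94.3 = 66.29 mol; ν_R = −2, so ξ = 66.29/2 = 33.15 mol.
Outlet amounts (n = n₀ + ν ξ):
  R: 94.3 − 2(33.15) = 28.01
  Q: 340 − 3(33.15) = 240.6
  U: 0 + 1(33.15) = 33.15
  P: 0 + 3(33.15) = 99.44
Total out = 401.2 mol; y_U = 33.15 / 401.2 = 0.08263.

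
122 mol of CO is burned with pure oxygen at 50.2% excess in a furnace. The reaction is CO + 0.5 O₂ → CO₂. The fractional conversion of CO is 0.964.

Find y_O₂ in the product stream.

Stoichiometric O₂ = 0.5 × 122 = 61 mol; O₂ fed = 61 × 1.502 = 91.62 mol.
Fuel reacted = 0.964 × 122 → ξ = 117.6 mol.
Outlet (n = n₀ + ν ξ):
  CO: 122 − 1(117.6) = 4.392
  O₂: 91.62 − 0.5(117.6) = 32.82
  CO₂: 0 + 1(117.6) = 117.6
Total out = 154.8 mol; y_O₂ = 32.82 / 154.8 = 0.212.

0.212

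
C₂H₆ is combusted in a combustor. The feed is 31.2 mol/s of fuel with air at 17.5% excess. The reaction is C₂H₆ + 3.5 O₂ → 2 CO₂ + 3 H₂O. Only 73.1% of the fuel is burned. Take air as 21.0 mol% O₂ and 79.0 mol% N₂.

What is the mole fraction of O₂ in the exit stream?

0.0742

Stoichiometric O₂ = 3.5 × 31.2 = 109.2 mol/s; O₂ fed = 109.2 × 1.175 = 128.3 mol/s.
N₂ fed = 128.3 × 79/21 = 482.7 mol/s.
Fuel reacted = 0.731 × 31.2 → ξ = 22.81 mol/s.
Outlet (n = n₀ + ν ξ):
  C₂H₆: 31.2 − 1(22.81) = 8.393
  O₂: 128.3 − 3.5(22.81) = 48.48
  N₂: 482.7 (inert)
  CO₂: 0 + 2(22.81) = 45.61
  H₂O: 0 + 3(22.81) = 68.42
Total out = 653.6 mol/s; y_O₂ = 48.48 / 653.6 = 0.07418.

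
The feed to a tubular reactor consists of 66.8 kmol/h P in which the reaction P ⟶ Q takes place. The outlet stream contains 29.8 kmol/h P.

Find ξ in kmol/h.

ξ = 37 kmol/h

For P: n = n₀ − 1ξ → 29.8 = 66.8 − 1ξ, giving ξ = 37 kmol/h.
Outlet amounts (n = n₀ + ν ξ):
  P: 66.8 − 1(37) = 29.8
  Q: 0 + 1(37) = 37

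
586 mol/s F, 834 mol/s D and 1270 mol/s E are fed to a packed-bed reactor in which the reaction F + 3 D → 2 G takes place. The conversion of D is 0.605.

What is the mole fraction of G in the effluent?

0.143

D reacted = 0.605 × 834 = 504.6 mol/s; ν_D = −3, so ξ = 504.6/3 = 168.2 mol/s.
Outlet amounts (n = n₀ + ν ξ):
  F: 586 − 1(168.2) = 417.8
  D: 834 − 3(168.2) = 329.4
  G: 0 + 2(168.2) = 336.4
  E: 1270 (inert)
Total out = 2354 mol/s; y_G = 336.4 / 2354 = 0.1429.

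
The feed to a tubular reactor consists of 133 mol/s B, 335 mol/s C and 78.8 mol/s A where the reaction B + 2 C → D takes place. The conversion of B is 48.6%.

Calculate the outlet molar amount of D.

64.6 mol/s

B reacted = 0.486 × 133 = 64.64 mol/s; ν_B = −1, so ξ = 64.64/1 = 64.64 mol/s.
Outlet amounts (n = n₀ + ν ξ):
  B: 133 − 1(64.64) = 68.36
  C: 335 − 2(64.64) = 205.7
  D: 0 + 1(64.64) = 64.64
  A: 78.8 (inert)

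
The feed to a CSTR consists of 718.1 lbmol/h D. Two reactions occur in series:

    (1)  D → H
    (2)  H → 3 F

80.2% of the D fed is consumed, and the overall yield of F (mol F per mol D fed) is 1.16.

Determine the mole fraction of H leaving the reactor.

0.234

Conversion of D: D consumed = 1ξ₁ = 0.802 × 718.1 → ξ₁ = 575.9 lbmol/h.
Yield of F: 3ξ₂ / 718.1 = 1.16 → ξ₂ = 277.7 lbmol/h.
Outlet amounts (n = n₀ + Σ ν·ξ):
  D: 718.1 − 1(575.9) = 142.2
  H: 0 + 1(575.9) − 1(277.7) = 298.3
  F: 0 + 3(277.7) = 833
Total out = 1273 lbmol/h; y_H = 298.3 / 1273 = 0.2342.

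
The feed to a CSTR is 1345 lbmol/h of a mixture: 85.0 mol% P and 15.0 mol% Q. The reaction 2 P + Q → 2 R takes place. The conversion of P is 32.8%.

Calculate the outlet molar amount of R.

375 lbmol/h

P reacted = 0.328 × 1143 = 375 lbmol/h; ν_P = −2, so ξ = 375/2 = 187.5 lbmol/h.
Outlet amounts (n = n₀ + ν ξ):
  P: 1143 − 2(187.5) = 768.3
  Q: 201.8 − 1(187.5) = 14.26
  R: 0 + 2(187.5) = 375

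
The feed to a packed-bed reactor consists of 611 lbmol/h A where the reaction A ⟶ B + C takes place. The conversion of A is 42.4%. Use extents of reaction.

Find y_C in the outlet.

A reacted = 0.424 × 611 = 259.1 lbmol/h; ν_A = −1, so ξ = 259.1/1 = 259.1 lbmol/h.
Outlet amounts (n = n₀ + ν ξ):
  A: 611 − 1(259.1) = 351.9
  B: 0 + 1(259.1) = 259.1
  C: 0 + 1(259.1) = 259.1
Total out = 870.1 lbmol/h; y_C = 259.1 / 870.1 = 0.2978.

0.298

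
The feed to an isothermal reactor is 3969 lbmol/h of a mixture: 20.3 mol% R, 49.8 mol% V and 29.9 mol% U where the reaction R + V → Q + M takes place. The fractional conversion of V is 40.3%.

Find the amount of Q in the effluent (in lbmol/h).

V reacted = 0.403 × 1977 = 796.6 lbmol/h; ν_V = −1, so ξ = 796.6/1 = 796.6 lbmol/h.
Outlet amounts (n = n₀ + ν ξ):
  R: 805.7 − 1(796.6) = 9.153
  V: 1977 − 1(796.6) = 1180
  Q: 0 + 1(796.6) = 796.6
  M: 0 + 1(796.6) = 796.6
  U: 1187 (inert)

797 lbmol/h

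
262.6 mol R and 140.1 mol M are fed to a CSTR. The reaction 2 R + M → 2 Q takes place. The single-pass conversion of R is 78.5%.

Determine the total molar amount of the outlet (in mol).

R reacted = 0.785 × 262.6 = 206.1 mol; ν_R = −2, so ξ = 206.1/2 = 103.1 mol.
Outlet amounts (n = n₀ + ν ξ):
  R: 262.6 − 2(103.1) = 56.46
  M: 140.1 − 1(103.1) = 37.03
  Q: 0 + 2(103.1) = 206.1
Total out = 56.46 + 37.03 + 206.1 = 299.6 mol.

300 mol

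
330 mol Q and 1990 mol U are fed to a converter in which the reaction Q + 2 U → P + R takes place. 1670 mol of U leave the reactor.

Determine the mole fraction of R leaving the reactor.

0.0741

For U: n = n₀ − 2ξ → 1670 = 1990 − 2ξ, giving ξ = 160 mol.
Outlet amounts (n = n₀ + ν ξ):
  Q: 330 − 1(160) = 170
  U: 1990 − 2(160) = 1670
  P: 0 + 1(160) = 160
  R: 0 + 1(160) = 160
Total out = 2160 mol; y_R = 160 / 2160 = 0.07407.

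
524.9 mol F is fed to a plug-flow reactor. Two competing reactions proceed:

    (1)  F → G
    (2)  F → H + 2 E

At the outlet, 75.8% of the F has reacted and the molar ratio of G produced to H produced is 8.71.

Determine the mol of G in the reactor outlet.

Conversion of F: F consumed = 0.758 × 524.9 = 397.9 mol = 1ξ₁ + 1ξ₂.
Selectivity: 1ξ₁ / (1ξ₂) = 8.71 → ξ₁ = 8.71 ξ₂.
Substitute: (1·8.71 + 1) ξ₂ = 397.9 → ξ₂ = 40.98 mol, ξ₁ = 356.9 mol.
Outlet amounts (n = n₀ + Σ ν·ξ):
  F: 524.9 − 1(356.9) − 1(40.98) = 127
  G: 0 + 1(356.9) = 356.9
  H: 0 + 1(40.98) = 40.98
  E: 0 + 2(40.98) = 81.95

357 mol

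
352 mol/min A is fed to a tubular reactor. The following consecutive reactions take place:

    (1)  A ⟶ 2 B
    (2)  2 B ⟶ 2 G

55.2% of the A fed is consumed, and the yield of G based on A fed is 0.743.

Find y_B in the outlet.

Conversion of A: A consumed = 1ξ₁ = 0.552 × 352 → ξ₁ = 194.3 mol/min.
Yield of G: 2ξ₂ / 352 = 0.743 → ξ₂ = 130.8 mol/min.
Outlet amounts (n = n₀ + Σ ν·ξ):
  A: 352 − 1(194.3) = 157.7
  B: 0 + 2(194.3) − 2(130.8) = 127.1
  G: 0 + 2(130.8) = 261.5
Total out = 546.3 mol/min; y_B = 127.1 / 546.3 = 0.2326.

0.233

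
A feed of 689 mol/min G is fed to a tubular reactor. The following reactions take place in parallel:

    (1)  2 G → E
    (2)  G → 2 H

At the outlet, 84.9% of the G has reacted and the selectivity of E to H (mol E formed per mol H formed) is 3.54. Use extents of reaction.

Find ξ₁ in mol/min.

ξ₁ = 273 mol/min

Conversion of G: G consumed = 0.849 × 689 = 585 mol/min = 2ξ₁ + 1ξ₂.
Selectivity: 1ξ₁ / (2ξ₂) = 3.54 → ξ₁ = 7.08 ξ₂.
Substitute: (2·7.08 + 1) ξ₂ = 585 → ξ₂ = 38.59 mol/min, ξ₁ = 273.2 mol/min.
Outlet amounts (n = n₀ + Σ ν·ξ):
  G: 689 − 2(273.2) − 1(38.59) = 104
  E: 0 + 1(273.2) = 273.2
  H: 0 + 2(38.59) = 77.17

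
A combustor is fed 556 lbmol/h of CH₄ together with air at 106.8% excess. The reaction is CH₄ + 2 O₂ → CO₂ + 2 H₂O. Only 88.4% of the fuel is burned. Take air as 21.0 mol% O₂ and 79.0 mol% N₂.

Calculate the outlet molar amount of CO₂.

Stoichiometric O₂ = 2 × 556 = 1112 lbmol/h; O₂ fed = 1112 × 2.068 = 2300 lbmol/h.
N₂ fed = 2300 × 79/21 = 8651 lbmol/h.
Fuel reacted = 0.884 × 556 → ξ = 491.5 lbmol/h.
Outlet (n = n₀ + ν ξ):
  CH₄: 556 − 1(491.5) = 64.5
  O₂: 2300 − 2(491.5) = 1317
  N₂: 8651 (inert)
  CO₂: 0 + 1(491.5) = 491.5
  H₂O: 0 + 2(491.5) = 983

492 lbmol/h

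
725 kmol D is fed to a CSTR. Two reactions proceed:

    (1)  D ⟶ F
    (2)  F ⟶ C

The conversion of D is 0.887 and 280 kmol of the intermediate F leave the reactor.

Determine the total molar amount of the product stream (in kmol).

Conversion of D: D consumed = 1ξ₁ = 0.887 × 725 → ξ₁ = 643.1 kmol.
F balance: n_F = 0 + 1ξ₁ − 1ξ₂ = 280 → ξ₂ = (1·643.1 − 280)/1 = 363.1 kmol.
Outlet amounts (n = n₀ + Σ ν·ξ):
  D: 725 − 1(643.1) = 81.92
  F: 0 + 1(643.1) − 1(363.1) = 280
  C: 0 + 1(363.1) = 363.1
Total out = 81.92 + 280 + 363.1 = 725 kmol.

725 kmol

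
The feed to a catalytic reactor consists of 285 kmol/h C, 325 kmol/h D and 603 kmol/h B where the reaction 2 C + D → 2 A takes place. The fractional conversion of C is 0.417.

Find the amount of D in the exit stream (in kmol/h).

C reacted = 0.417 × 285 = 118.8 kmol/h; ν_C = −2, so ξ = 118.8/2 = 59.42 kmol/h.
Outlet amounts (n = n₀ + ν ξ):
  C: 285 − 2(59.42) = 166.2
  D: 325 − 1(59.42) = 265.6
  A: 0 + 2(59.42) = 118.8
  B: 603 (inert)

266 kmol/h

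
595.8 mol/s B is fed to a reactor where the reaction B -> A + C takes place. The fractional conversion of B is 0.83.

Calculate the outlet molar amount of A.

495 mol/s

B reacted = 0.83 × 595.8 = 494.5 mol/s; ν_B = −1, so ξ = 494.5/1 = 494.5 mol/s.
Outlet amounts (n = n₀ + ν ξ):
  B: 595.8 − 1(494.5) = 101.3
  A: 0 + 1(494.5) = 494.5
  C: 0 + 1(494.5) = 494.5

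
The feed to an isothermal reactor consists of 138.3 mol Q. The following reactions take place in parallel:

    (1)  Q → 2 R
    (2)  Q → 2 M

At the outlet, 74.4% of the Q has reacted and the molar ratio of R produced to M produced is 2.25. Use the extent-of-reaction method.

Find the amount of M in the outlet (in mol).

Conversion of Q: Q consumed = 0.744 × 138.3 = 102.9 mol = 1ξ₁ + 1ξ₂.
Selectivity: 2ξ₁ / (2ξ₂) = 2.25 → ξ₁ = 2.25 ξ₂.
Substitute: (1·2.25 + 1) ξ₂ = 102.9 → ξ₂ = 31.66 mol, ξ₁ = 71.24 mol.
Outlet amounts (n = n₀ + Σ ν·ξ):
  Q: 138.3 − 1(71.24) − 1(31.66) = 35.4
  R: 0 + 2(71.24) = 142.5
  M: 0 + 2(31.66) = 63.32

63.3 mol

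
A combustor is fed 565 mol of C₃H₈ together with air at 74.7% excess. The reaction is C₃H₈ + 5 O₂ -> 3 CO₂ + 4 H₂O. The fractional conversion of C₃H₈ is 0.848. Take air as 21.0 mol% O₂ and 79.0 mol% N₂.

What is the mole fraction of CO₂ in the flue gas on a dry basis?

Stoichiometric O₂ = 5 × 565 = 2825 mol; O₂ fed = 2825 × 1.747 = 4935 mol.
N₂ fed = 4935 × 79/21 = 18570 mol.
Fuel reacted = 0.848 × 565 → ξ = 479.1 mol.
Outlet (n = n₀ + ν ξ):
  C₃H₈: 565 − 1(479.1) = 85.88
  O₂: 4935 − 5(479.1) = 2540
  N₂: 18570 (inert)
  CO₂: 0 + 3(479.1) = 1437
  H₂O: 0 + 4(479.1) = 1916
Dry total = 22630 mol; y_CO₂ (dry) = 1437 / 22630 = 0.06352.

0.0635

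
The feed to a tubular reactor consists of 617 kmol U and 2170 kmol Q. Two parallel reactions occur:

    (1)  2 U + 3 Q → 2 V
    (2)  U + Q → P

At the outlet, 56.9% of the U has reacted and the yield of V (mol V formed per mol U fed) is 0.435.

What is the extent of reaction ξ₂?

ξ₂ = 82.7 kmol

Yield of V: 2ξ₁ / 617 = 0.435 → ξ₁ = 134.2 kmol.
Conversion of U: 2ξ₁ + 1ξ₂ = 0.569 × 617 = 351.1 → ξ₂ = 82.68 kmol.
Outlet amounts (n = n₀ + Σ ν·ξ):
  U: 617 − 2(134.2) − 1(82.68) = 265.9
  Q: 2170 − 3(134.2) − 1(82.68) = 1685
  V: 0 + 2(134.2) = 268.4
  P: 0 + 1(82.68) = 82.68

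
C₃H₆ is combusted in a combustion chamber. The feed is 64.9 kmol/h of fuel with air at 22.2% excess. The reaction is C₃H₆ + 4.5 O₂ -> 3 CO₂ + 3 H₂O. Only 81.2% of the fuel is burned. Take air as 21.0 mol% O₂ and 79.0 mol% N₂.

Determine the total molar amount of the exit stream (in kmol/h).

Stoichiometric O₂ = 4.5 × 64.9 = 292.1 kmol/h; O₂ fed = 292.1 × 1.222 = 356.9 kmol/h.
N₂ fed = 356.9 × 79/21 = 1343 kmol/h.
Fuel reacted = 0.812 × 64.9 → ξ = 52.7 kmol/h.
Outlet (n = n₀ + ν ξ):
  C₃H₆: 64.9 − 1(52.7) = 12.2
  O₂: 356.9 − 4.5(52.7) = 119.7
  N₂: 1343 (inert)
  CO₂: 0 + 3(52.7) = 158.1
  H₂O: 0 + 3(52.7) = 158.1
Total out = 12.2 + 119.7 + 1343 + 158.1 + 158.1 = 1791 kmol/h.

1790 kmol/h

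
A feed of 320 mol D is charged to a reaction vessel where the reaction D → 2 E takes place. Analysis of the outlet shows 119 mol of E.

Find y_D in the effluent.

For E: n = n₀ + 2ξ → 119 = 0 + 2ξ, giving ξ = 59.5 mol.
Outlet amounts (n = n₀ + ν ξ):
  D: 320 − 1(59.5) = 260.5
  E: 0 + 2(59.5) = 119
Total out = 379.5 mol; y_D = 260.5 / 379.5 = 0.6864.

0.686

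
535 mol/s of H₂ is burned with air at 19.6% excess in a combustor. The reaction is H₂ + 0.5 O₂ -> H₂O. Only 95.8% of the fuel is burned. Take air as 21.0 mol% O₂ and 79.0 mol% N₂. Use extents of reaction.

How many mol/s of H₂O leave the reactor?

Stoichiometric O₂ = 0.5 × 535 = 267.5 mol/s; O₂ fed = 267.5 × 1.196 = 319.9 mol/s.
N₂ fed = 319.9 × 79/21 = 1204 mol/s.
Fuel reacted = 0.958 × 535 → ξ = 512.5 mol/s.
Outlet (n = n₀ + ν ξ):
  H₂: 535 − 1(512.5) = 22.47
  O₂: 319.9 − 0.5(512.5) = 63.67
  N₂: 1204 (inert)
  H₂O: 0 + 1(512.5) = 512.5

513 mol/s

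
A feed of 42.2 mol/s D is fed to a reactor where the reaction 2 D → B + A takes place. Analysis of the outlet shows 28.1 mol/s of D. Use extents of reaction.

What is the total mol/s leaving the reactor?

For D: n = n₀ − 2ξ → 28.1 = 42.2 − 2ξ, giving ξ = 7.05 mol/s.
Outlet amounts (n = n₀ + ν ξ):
  D: 42.2 − 2(7.05) = 28.1
  B: 0 + 1(7.05) = 7.05
  A: 0 + 1(7.05) = 7.05
Total out = 28.1 + 7.05 + 7.05 = 42.2 mol/s.

42.2 mol/s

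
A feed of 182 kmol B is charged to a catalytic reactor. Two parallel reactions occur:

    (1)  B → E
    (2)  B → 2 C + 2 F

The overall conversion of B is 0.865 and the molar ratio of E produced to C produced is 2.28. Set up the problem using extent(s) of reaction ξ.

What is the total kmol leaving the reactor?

267 kmol

Conversion of B: B consumed = 0.865 × 182 = 157.4 kmol = 1ξ₁ + 1ξ₂.
Selectivity: 1ξ₁ / (2ξ₂) = 2.28 → ξ₁ = 4.56 ξ₂.
Substitute: (1·4.56 + 1) ξ₂ = 157.4 → ξ₂ = 28.31 kmol, ξ₁ = 129.1 kmol.
Outlet amounts (n = n₀ + Σ ν·ξ):
  B: 182 − 1(129.1) − 1(28.31) = 24.57
  E: 0 + 1(129.1) = 129.1
  C: 0 + 2(28.31) = 56.63
  F: 0 + 2(28.31) = 56.63
Total out = 24.57 + 129.1 + 56.63 + 56.63 = 266.9 kmol.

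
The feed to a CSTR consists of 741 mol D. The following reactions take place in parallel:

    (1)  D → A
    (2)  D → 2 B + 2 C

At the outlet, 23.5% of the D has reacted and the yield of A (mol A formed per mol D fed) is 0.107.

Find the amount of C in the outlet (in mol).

Yield of A: 1ξ₁ / 741 = 0.107 → ξ₁ = 79.29 mol.
Conversion of D: 1ξ₁ + 1ξ₂ = 0.235 × 741 = 174.1 → ξ₂ = 94.85 mol.
Outlet amounts (n = n₀ + Σ ν·ξ):
  D: 741 − 1(79.29) − 1(94.85) = 566.9
  A: 0 + 1(79.29) = 79.29
  B: 0 + 2(94.85) = 189.7
  C: 0 + 2(94.85) = 189.7

190 mol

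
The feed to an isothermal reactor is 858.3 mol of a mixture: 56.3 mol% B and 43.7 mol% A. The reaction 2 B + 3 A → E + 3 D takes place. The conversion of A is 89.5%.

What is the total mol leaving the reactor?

A reacted = 0.895 × 375.1 = 335.7 mol; ν_A = −3, so ξ = 335.7/3 = 111.9 mol.
Outlet amounts (n = n₀ + ν ξ):
  B: 483.2 − 2(111.9) = 259.4
  A: 375.1 − 3(111.9) = 39.38
  E: 0 + 1(111.9) = 111.9
  D: 0 + 3(111.9) = 335.7
Total out = 259.4 + 39.38 + 111.9 + 335.7 = 746.4 mol.

746 mol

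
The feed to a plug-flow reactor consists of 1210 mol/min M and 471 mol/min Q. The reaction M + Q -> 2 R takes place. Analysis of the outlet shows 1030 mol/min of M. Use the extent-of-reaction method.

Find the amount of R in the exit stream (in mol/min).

For M: n = n₀ − 1ξ → 1030 = 1210 − 1ξ, giving ξ = 180 mol/min.
Outlet amounts (n = n₀ + ν ξ):
  M: 1210 − 1(180) = 1030
  Q: 471 − 1(180) = 291
  R: 0 + 2(180) = 360

360 mol/min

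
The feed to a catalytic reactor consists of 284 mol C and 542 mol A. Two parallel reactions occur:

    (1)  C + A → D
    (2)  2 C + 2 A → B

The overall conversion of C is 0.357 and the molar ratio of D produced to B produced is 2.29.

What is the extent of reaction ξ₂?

Conversion of C: C consumed = 0.357 × 284 = 101.4 mol = 1ξ₁ + 2ξ₂.
Selectivity: 1ξ₁ / (1ξ₂) = 2.29 → ξ₁ = 2.29 ξ₂.
Substitute: (1·2.29 + 2) ξ₂ = 101.4 → ξ₂ = 23.63 mol, ξ₁ = 54.12 mol.
Outlet amounts (n = n₀ + Σ ν·ξ):
  C: 284 − 1(54.12) − 2(23.63) = 182.6
  A: 542 − 1(54.12) − 2(23.63) = 440.6
  D: 0 + 1(54.12) = 54.12
  B: 0 + 1(23.63) = 23.63

ξ₂ = 23.6 mol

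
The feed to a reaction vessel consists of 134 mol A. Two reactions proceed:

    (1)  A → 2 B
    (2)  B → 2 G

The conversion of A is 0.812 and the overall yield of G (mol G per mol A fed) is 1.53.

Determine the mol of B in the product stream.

115 mol

Conversion of A: A consumed = 1ξ₁ = 0.812 × 134 → ξ₁ = 108.8 mol.
Yield of G: 2ξ₂ / 134 = 1.53 → ξ₂ = 102.5 mol.
Outlet amounts (n = n₀ + Σ ν·ξ):
  A: 134 − 1(108.8) = 25.19
  B: 0 + 2(108.8) − 1(102.5) = 115.1
  G: 0 + 2(102.5) = 205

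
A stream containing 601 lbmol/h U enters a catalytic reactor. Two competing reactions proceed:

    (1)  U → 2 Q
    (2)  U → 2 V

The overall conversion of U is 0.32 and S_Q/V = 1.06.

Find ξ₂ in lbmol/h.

Conversion of U: U consumed = 0.32 × 601 = 192.3 lbmol/h = 1ξ₁ + 1ξ₂.
Selectivity: 2ξ₁ / (2ξ₂) = 1.06 → ξ₁ = 1.06 ξ₂.
Substitute: (1·1.06 + 1) ξ₂ = 192.3 → ξ₂ = 93.36 lbmol/h, ξ₁ = 98.96 lbmol/h.
Outlet amounts (n = n₀ + Σ ν·ξ):
  U: 601 − 1(98.96) − 1(93.36) = 408.7
  Q: 0 + 2(98.96) = 197.9
  V: 0 + 2(93.36) = 186.7

ξ₂ = 93.4 lbmol/h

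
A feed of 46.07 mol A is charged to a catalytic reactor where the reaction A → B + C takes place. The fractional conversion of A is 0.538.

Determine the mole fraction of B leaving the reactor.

A reacted = 0.538 × 46.07 = 24.79 mol; ν_A = −1, so ξ = 24.79/1 = 24.79 mol.
Outlet amounts (n = n₀ + ν ξ):
  A: 46.07 − 1(24.79) = 21.28
  B: 0 + 1(24.79) = 24.79
  C: 0 + 1(24.79) = 24.79
Total out = 70.86 mol; y_B = 24.79 / 70.86 = 0.3498.

0.35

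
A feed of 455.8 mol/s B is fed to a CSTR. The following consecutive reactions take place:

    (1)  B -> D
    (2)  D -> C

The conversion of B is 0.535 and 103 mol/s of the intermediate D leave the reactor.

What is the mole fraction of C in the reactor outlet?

Conversion of B: B consumed = 1ξ₁ = 0.535 × 455.8 → ξ₁ = 243.9 mol/s.
D balance: n_D = 0 + 1ξ₁ − 1ξ₂ = 103 → ξ₂ = (1·243.9 − 103)/1 = 140.9 mol/s.
Outlet amounts (n = n₀ + Σ ν·ξ):
  B: 455.8 − 1(243.9) = 211.9
  D: 0 + 1(243.9) − 1(140.9) = 103
  C: 0 + 1(140.9) = 140.9
Total out = 455.8 mol/s; y_C = 140.9 / 455.8 = 0.309.

0.309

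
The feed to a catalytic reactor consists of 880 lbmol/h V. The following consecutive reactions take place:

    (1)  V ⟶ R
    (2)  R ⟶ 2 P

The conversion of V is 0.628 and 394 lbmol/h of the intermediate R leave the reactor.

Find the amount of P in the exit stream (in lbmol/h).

Conversion of V: V consumed = 1ξ₁ = 0.628 × 880 → ξ₁ = 552.6 lbmol/h.
R balance: n_R = 0 + 1ξ₁ − 1ξ₂ = 394 → ξ₂ = (1·552.6 − 394)/1 = 158.6 lbmol/h.
Outlet amounts (n = n₀ + Σ ν·ξ):
  V: 880 − 1(552.6) = 327.4
  R: 0 + 1(552.6) − 1(158.6) = 394
  P: 0 + 2(158.6) = 317.3

317 lbmol/h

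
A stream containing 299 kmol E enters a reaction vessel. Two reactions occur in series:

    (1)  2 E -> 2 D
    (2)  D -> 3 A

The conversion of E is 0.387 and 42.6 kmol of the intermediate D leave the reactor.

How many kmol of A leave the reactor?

Conversion of E: E consumed = 2ξ₁ = 0.387 × 299 → ξ₁ = 57.86 kmol.
D balance: n_D = 0 + 2ξ₁ − 1ξ₂ = 42.6 → ξ₂ = (2·57.86 − 42.6)/1 = 73.11 kmol.
Outlet amounts (n = n₀ + Σ ν·ξ):
  E: 299 − 2(57.86) = 183.3
  D: 0 + 2(57.86) − 1(73.11) = 42.6
  A: 0 + 3(73.11) = 219.3

219 kmol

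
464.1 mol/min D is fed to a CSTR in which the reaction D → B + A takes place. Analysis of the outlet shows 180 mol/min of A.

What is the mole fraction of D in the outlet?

0.441

For A: n = n₀ + 1ξ → 180 = 0 + 1ξ, giving ξ = 180 mol/min.
Outlet amounts (n = n₀ + ν ξ):
  D: 464.1 − 1(180) = 284.1
  B: 0 + 1(180) = 180
  A: 0 + 1(180) = 180
Total out = 644.1 mol/min; y_D = 284.1 / 644.1 = 0.4411.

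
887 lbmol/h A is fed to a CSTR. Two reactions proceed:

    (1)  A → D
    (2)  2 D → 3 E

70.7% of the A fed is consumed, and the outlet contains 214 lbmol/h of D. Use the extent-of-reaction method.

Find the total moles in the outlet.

Conversion of A: A consumed = 1ξ₁ = 0.707 × 887 → ξ₁ = 627.1 lbmol/h.
D balance: n_D = 0 + 1ξ₁ − 2ξ₂ = 214 → ξ₂ = (1·627.1 − 214)/2 = 206.6 lbmol/h.
Outlet amounts (n = n₀ + Σ ν·ξ):
  A: 887 − 1(627.1) = 259.9
  D: 0 + 1(627.1) − 2(206.6) = 214
  E: 0 + 3(206.6) = 619.7
Total out = 259.9 + 214 + 619.7 = 1094 lbmol/h.

1090 lbmol/h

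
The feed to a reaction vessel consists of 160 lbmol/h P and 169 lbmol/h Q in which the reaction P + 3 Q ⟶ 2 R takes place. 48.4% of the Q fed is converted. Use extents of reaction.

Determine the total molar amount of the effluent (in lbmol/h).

Q reacted = 0.484 × 169 = 81.8 lbmol/h; ν_Q = −3, so ξ = 81.8/3 = 27.27 lbmol/h.
Outlet amounts (n = n₀ + ν ξ):
  P: 160 − 1(27.27) = 132.7
  Q: 169 − 3(27.27) = 87.2
  R: 0 + 2(27.27) = 54.53
Total out = 132.7 + 87.2 + 54.53 = 274.5 lbmol/h.

274 lbmol/h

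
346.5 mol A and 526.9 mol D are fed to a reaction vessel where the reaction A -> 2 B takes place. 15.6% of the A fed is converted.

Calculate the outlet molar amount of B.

108 mol

A reacted = 0.156 × 346.5 = 54.05 mol; ν_A = −1, so ξ = 54.05/1 = 54.05 mol.
Outlet amounts (n = n₀ + ν ξ):
  A: 346.5 − 1(54.05) = 292.4
  B: 0 + 2(54.05) = 108.1
  D: 526.9 (inert)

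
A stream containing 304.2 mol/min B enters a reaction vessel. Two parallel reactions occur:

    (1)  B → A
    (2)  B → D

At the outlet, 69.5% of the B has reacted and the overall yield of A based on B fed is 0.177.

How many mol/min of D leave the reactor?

Yield of A: 1ξ₁ / 304.2 = 0.177 → ξ₁ = 53.84 mol/min.
Conversion of B: 1ξ₁ + 1ξ₂ = 0.695 × 304.2 = 211.4 → ξ₂ = 157.6 mol/min.
Outlet amounts (n = n₀ + Σ ν·ξ):
  B: 304.2 − 1(53.84) − 1(157.6) = 92.78
  A: 0 + 1(53.84) = 53.84
  D: 0 + 1(157.6) = 157.6

158 mol/min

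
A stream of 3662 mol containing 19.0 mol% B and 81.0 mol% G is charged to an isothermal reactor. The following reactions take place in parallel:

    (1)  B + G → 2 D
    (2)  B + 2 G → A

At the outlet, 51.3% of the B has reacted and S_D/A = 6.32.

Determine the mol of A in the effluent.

85.8 mol

Conversion of B: B consumed = 0.513 × 695.8 = 356.9 mol = 1ξ₁ + 1ξ₂.
Selectivity: 2ξ₁ / (1ξ₂) = 6.32 → ξ₁ = 3.16 ξ₂.
Substitute: (1·3.16 + 1) ξ₂ = 356.9 → ξ₂ = 85.8 mol, ξ₁ = 271.1 mol.
Outlet amounts (n = n₀ + Σ ν·ξ):
  B: 695.8 − 1(271.1) − 1(85.8) = 338.8
  G: 2966 − 1(271.1) − 2(85.8) = 2523
  D: 0 + 2(271.1) = 542.3
  A: 0 + 1(85.8) = 85.8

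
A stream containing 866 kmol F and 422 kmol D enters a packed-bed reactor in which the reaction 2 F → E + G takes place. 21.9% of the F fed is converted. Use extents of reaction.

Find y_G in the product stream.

0.0736

F reacted = 0.219 × 866 = 189.7 kmol; ν_F = −2, so ξ = 189.7/2 = 94.83 kmol.
Outlet amounts (n = n₀ + ν ξ):
  F: 866 − 2(94.83) = 676.3
  E: 0 + 1(94.83) = 94.83
  G: 0 + 1(94.83) = 94.83
  D: 422 (inert)
Total out = 1288 kmol; y_G = 94.83 / 1288 = 0.07362.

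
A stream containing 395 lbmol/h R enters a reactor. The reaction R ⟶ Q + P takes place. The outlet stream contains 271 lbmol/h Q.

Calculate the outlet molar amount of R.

124 lbmol/h

For Q: n = n₀ + 1ξ → 271 = 0 + 1ξ, giving ξ = 271 lbmol/h.
Outlet amounts (n = n₀ + ν ξ):
  R: 395 − 1(271) = 124
  Q: 0 + 1(271) = 271
  P: 0 + 1(271) = 271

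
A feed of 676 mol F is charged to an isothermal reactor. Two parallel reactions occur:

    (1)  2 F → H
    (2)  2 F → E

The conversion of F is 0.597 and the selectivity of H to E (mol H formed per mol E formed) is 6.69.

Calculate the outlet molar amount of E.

Conversion of F: F consumed = 0.597 × 676 = 403.6 mol = 2ξ₁ + 2ξ₂.
Selectivity: 1ξ₁ / (1ξ₂) = 6.69 → ξ₁ = 6.69 ξ₂.
Substitute: (2·6.69 + 2) ξ₂ = 403.6 → ξ₂ = 26.24 mol, ξ₁ = 175.5 mol.
Outlet amounts (n = n₀ + Σ ν·ξ):
  F: 676 − 2(175.5) − 2(26.24) = 272.4
  H: 0 + 1(175.5) = 175.5
  E: 0 + 1(26.24) = 26.24

26.2 mol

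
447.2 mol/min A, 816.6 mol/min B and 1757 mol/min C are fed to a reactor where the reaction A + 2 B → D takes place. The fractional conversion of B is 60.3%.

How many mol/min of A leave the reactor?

B reacted = 0.603 × 816.6 = 492.4 mol/min; ν_B = −2, so ξ = 492.4/2 = 246.2 mol/min.
Outlet amounts (n = n₀ + ν ξ):
  A: 447.2 − 1(246.2) = 201
  B: 816.6 − 2(246.2) = 324.2
  D: 0 + 1(246.2) = 246.2
  C: 1757 (inert)

201 mol/min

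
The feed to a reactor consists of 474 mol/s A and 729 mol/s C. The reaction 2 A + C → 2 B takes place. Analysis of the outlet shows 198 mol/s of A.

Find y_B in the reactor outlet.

For A: n = n₀ − 2ξ → 198 = 474 − 2ξ, giving ξ = 138 mol/s.
Outlet amounts (n = n₀ + ν ξ):
  A: 474 − 2(138) = 198
  C: 729 − 1(138) = 591
  B: 0 + 2(138) = 276
Total out = 1065 mol/s; y_B = 276 / 1065 = 0.2592.

0.259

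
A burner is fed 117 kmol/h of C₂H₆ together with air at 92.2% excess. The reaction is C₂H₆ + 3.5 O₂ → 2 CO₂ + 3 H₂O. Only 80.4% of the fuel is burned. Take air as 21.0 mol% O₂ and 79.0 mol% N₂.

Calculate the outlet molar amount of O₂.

Stoichiometric O₂ = 3.5 × 117 = 409.5 kmol/h; O₂ fed = 409.5 × 1.922 = 787.1 kmol/h.
N₂ fed = 787.1 × 79/21 = 2961 kmol/h.
Fuel reacted = 0.804 × 117 → ξ = 94.07 kmol/h.
Outlet (n = n₀ + ν ξ):
  C₂H₆: 117 − 1(94.07) = 22.93
  O₂: 787.1 − 3.5(94.07) = 457.8
  N₂: 2961 (inert)
  CO₂: 0 + 2(94.07) = 188.1
  H₂O: 0 + 3(94.07) = 282.2

458 kmol/h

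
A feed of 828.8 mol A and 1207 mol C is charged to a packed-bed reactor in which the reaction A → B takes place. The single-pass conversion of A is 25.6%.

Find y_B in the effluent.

0.104

A reacted = 0.256 × 828.8 = 212.2 mol; ν_A = −1, so ξ = 212.2/1 = 212.2 mol.
Outlet amounts (n = n₀ + ν ξ):
  A: 828.8 − 1(212.2) = 616.6
  B: 0 + 1(212.2) = 212.2
  C: 1207 (inert)
Total out = 2036 mol; y_B = 212.2 / 2036 = 0.1042.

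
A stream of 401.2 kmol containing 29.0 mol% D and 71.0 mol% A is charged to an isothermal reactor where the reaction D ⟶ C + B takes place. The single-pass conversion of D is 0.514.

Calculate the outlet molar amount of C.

59.8 kmol

D reacted = 0.514 × 116.3 = 59.8 kmol; ν_D = −1, so ξ = 59.8/1 = 59.8 kmol.
Outlet amounts (n = n₀ + ν ξ):
  D: 116.3 − 1(59.8) = 56.55
  C: 0 + 1(59.8) = 59.8
  B: 0 + 1(59.8) = 59.8
  A: 284.9 (inert)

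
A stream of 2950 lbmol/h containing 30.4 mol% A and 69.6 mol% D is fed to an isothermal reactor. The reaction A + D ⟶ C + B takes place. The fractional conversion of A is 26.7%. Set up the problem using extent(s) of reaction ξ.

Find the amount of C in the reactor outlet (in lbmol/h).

A reacted = 0.267 × 896.8 = 239.4 lbmol/h; ν_A = −1, so ξ = 239.4/1 = 239.4 lbmol/h.
Outlet amounts (n = n₀ + ν ξ):
  A: 896.8 − 1(239.4) = 657.4
  D: 2053 − 1(239.4) = 1814
  C: 0 + 1(239.4) = 239.4
  B: 0 + 1(239.4) = 239.4

239 lbmol/h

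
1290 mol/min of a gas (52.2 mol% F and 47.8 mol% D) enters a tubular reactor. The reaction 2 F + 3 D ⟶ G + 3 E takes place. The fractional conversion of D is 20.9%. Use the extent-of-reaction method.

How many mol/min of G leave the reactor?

43 mol/min

D reacted = 0.209 × 616.6 = 128.9 mol/min; ν_D = −3, so ξ = 128.9/3 = 42.96 mol/min.
Outlet amounts (n = n₀ + ν ξ):
  F: 673.4 − 2(42.96) = 587.5
  D: 616.6 − 3(42.96) = 487.7
  G: 0 + 1(42.96) = 42.96
  E: 0 + 3(42.96) = 128.9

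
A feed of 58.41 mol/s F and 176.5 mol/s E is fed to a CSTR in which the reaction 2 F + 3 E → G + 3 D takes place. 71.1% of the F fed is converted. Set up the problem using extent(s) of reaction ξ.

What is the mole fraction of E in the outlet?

F reacted = 0.711 × 58.41 = 41.53 mol/s; ν_F = −2, so ξ = 41.53/2 = 20.76 mol/s.
Outlet amounts (n = n₀ + ν ξ):
  F: 58.41 − 2(20.76) = 16.88
  E: 176.5 − 3(20.76) = 114.2
  G: 0 + 1(20.76) = 20.76
  D: 0 + 3(20.76) = 62.29
Total out = 214.1 mol/s; y_E = 114.2 / 214.1 = 0.5333.

0.533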